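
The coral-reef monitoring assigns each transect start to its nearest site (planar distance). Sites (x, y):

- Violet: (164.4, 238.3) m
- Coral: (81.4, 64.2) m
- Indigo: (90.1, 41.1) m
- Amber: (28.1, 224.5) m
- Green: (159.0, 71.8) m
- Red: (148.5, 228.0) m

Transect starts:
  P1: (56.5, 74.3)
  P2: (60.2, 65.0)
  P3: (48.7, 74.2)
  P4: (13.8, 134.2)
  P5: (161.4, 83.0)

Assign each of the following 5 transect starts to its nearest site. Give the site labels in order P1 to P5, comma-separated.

P1 → Coral (d²=722.02)
P2 → Coral (d²=450.08)
P3 → Coral (d²=1169.29)
P4 → Amber (d²=8358.58)
P5 → Green (d²=131.20)

Coral, Coral, Coral, Amber, Green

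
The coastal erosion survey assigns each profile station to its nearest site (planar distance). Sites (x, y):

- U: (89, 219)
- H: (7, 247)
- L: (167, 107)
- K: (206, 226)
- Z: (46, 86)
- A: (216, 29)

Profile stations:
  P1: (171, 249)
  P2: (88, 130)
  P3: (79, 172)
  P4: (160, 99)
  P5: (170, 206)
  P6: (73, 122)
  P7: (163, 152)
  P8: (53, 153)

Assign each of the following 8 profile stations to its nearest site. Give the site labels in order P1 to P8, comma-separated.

K, Z, U, L, K, Z, L, Z

P1 → K (d²=1754.00)
P2 → Z (d²=3700.00)
P3 → U (d²=2309.00)
P4 → L (d²=113.00)
P5 → K (d²=1696.00)
P6 → Z (d²=2025.00)
P7 → L (d²=2041.00)
P8 → Z (d²=4538.00)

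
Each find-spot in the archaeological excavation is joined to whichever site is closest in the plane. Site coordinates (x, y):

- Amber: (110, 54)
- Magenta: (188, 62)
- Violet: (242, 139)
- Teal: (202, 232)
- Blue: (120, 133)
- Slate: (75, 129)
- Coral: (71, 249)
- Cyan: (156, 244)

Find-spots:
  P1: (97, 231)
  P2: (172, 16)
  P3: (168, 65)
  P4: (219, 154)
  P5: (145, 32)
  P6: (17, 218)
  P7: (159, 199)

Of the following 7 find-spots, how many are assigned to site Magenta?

P1 → Coral
P2 → Magenta
P3 → Magenta
P4 → Violet
P5 → Amber
P6 → Coral
P7 → Cyan
2 of the 7 go to Magenta.

2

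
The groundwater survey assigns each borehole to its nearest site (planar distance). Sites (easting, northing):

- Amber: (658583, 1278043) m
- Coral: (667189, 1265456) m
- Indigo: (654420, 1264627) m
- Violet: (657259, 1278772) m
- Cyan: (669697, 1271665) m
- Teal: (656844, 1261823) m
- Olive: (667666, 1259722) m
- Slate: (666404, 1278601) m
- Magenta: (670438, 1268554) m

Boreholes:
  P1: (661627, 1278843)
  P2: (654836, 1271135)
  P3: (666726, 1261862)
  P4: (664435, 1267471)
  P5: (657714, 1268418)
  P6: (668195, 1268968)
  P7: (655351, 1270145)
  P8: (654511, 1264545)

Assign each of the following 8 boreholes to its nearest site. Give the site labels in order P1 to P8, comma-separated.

Amber, Indigo, Olive, Coral, Indigo, Magenta, Indigo, Indigo

P1 → Amber (d²=9905936.00)
P2 → Indigo (d²=42527120.00)
P3 → Olive (d²=5463200.00)
P4 → Coral (d²=11644741.00)
P5 → Indigo (d²=25222117.00)
P6 → Magenta (d²=5202445.00)
P7 → Indigo (d²=31315085.00)
P8 → Indigo (d²=15005.00)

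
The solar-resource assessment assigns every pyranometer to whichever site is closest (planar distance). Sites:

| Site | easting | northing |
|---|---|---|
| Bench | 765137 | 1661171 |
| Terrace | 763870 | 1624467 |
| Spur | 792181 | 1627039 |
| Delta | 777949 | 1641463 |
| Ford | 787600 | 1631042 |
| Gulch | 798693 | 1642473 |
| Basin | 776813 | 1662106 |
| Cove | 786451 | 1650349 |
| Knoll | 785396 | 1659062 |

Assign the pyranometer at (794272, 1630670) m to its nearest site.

Squared distances to each site:
Bench: 1779159226.000; Terrace: 962758813.000; Spur: 17556442.000; Delta: 382929178.000; Ford: 44653968.000; Gulch: 158856050.000; Basin: 1293038777.000; Cove: 448431082.000; Knoll: 884889040.000.
Minimum at Spur.

Spur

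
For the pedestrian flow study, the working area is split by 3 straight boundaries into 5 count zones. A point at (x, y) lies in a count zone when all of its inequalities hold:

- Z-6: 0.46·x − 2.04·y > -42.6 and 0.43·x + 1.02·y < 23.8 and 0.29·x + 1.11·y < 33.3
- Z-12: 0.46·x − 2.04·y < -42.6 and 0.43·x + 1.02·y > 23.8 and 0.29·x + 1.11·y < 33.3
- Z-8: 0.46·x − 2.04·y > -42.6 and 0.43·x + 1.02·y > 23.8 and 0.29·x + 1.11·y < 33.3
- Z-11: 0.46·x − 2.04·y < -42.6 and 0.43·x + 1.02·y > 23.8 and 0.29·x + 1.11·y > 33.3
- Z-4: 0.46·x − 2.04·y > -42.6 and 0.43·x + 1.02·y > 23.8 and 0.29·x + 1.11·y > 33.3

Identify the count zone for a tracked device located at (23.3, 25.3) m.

Z-4

0.46·23.3 − 2.04·25.3 = -40.894, which is > -42.6
0.43·23.3 + 1.02·25.3 = 35.825, which is > 23.8
0.29·23.3 + 1.11·25.3 = 34.840, which is > 33.3
This sign pattern matches Z-4.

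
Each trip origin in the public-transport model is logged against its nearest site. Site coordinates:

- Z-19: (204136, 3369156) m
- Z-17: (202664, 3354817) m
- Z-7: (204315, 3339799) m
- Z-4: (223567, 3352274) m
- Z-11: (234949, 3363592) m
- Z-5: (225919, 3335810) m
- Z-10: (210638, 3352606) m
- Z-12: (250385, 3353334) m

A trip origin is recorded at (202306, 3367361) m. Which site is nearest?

Squared distances to each site:
Z-19: 6570925.000; Z-17: 157480100.000; Z-7: 763699925.000; Z-4: 679647690.000; Z-11: 1079770810.000; Z-5: 1553039370.000; Z-10: 287132249.000; Z-12: 2508346970.000.
Minimum at Z-19.

Z-19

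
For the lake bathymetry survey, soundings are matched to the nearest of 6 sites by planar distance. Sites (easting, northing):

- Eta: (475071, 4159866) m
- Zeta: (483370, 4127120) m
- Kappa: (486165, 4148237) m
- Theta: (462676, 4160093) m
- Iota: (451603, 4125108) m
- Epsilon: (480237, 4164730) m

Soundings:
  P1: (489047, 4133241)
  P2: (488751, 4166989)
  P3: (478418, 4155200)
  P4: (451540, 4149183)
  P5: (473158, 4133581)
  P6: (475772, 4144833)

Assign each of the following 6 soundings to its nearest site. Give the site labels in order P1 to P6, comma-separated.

Zeta, Epsilon, Eta, Theta, Zeta, Kappa

P1 → Zeta (d²=69694970.00)
P2 → Epsilon (d²=77591277.00)
P3 → Eta (d²=32973965.00)
P4 → Theta (d²=243038596.00)
P5 → Zeta (d²=146029465.00)
P6 → Kappa (d²=119601665.00)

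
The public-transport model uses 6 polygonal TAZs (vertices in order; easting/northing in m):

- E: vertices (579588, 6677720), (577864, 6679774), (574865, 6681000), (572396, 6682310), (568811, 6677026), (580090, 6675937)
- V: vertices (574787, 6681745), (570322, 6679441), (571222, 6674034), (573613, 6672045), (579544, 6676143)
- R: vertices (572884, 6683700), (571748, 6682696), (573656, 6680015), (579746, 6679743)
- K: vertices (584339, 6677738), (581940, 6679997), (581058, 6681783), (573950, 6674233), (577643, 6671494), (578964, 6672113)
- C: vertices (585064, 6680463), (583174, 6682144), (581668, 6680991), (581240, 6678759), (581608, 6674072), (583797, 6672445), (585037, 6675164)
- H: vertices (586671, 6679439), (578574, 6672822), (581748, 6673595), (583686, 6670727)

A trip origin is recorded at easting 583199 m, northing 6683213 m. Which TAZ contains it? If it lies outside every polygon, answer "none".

none

Cast a ray rightward from (583199, 6683213). For each polygon, the edges (by vertex number in listed order) whose endpoints lie on opposite sides of northing = 6683213, where each meets that height, and whether that is right or left of the point:
E: no edge straddles that height → 0 crossings.
V: no edge straddles that height → 0 crossings.
R: 1–2 at easting≈572333.0 (left), 4–1 at easting≈573728.5 (left) → 0 crossings.
K: no edge straddles that height → 0 crossings.
C: no edge straddles that height → 0 crossings.
H: no edge straddles that height → 0 crossings.
All counts are even, so the point lies outside every listed polygon.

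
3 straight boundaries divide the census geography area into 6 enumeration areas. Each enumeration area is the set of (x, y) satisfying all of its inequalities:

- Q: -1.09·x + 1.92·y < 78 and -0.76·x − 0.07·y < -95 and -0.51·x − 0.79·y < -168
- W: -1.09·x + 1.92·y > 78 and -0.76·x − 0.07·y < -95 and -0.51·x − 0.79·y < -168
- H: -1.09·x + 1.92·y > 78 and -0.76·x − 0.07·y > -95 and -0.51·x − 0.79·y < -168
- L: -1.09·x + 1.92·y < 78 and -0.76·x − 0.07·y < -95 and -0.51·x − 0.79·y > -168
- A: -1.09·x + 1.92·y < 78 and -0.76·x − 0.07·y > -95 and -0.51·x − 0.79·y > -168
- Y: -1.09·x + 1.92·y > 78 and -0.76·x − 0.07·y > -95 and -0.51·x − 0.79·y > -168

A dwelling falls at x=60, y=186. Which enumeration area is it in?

H

-1.09·60 + 1.92·186 = 291.720, which is > 78
-0.76·60 − 0.07·186 = -58.620, which is > -95
-0.51·60 − 0.79·186 = -177.540, which is < -168
This sign pattern matches H.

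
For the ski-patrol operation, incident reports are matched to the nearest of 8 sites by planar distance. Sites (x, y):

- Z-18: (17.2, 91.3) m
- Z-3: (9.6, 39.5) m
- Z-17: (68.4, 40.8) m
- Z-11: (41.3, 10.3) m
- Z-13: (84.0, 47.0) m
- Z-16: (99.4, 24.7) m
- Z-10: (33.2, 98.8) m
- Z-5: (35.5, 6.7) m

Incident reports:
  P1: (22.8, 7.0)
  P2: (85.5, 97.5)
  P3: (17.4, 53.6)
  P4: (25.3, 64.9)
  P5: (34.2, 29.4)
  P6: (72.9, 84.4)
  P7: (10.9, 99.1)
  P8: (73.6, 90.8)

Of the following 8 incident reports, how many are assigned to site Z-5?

P1 → Z-5
P2 → Z-13
P3 → Z-3
P4 → Z-18
P5 → Z-11
P6 → Z-13
P7 → Z-18
P8 → Z-10
1 of the 8 goes to Z-5.

1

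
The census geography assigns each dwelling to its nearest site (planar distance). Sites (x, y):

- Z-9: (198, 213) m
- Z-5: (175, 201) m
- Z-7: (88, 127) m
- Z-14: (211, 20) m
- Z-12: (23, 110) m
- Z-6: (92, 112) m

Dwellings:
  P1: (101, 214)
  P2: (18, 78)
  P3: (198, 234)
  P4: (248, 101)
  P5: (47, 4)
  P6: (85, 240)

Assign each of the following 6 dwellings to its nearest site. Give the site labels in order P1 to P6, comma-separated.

Z-5, Z-12, Z-9, Z-14, Z-12, Z-5

P1 → Z-5 (d²=5645.00)
P2 → Z-12 (d²=1049.00)
P3 → Z-9 (d²=441.00)
P4 → Z-14 (d²=7930.00)
P5 → Z-12 (d²=11812.00)
P6 → Z-5 (d²=9621.00)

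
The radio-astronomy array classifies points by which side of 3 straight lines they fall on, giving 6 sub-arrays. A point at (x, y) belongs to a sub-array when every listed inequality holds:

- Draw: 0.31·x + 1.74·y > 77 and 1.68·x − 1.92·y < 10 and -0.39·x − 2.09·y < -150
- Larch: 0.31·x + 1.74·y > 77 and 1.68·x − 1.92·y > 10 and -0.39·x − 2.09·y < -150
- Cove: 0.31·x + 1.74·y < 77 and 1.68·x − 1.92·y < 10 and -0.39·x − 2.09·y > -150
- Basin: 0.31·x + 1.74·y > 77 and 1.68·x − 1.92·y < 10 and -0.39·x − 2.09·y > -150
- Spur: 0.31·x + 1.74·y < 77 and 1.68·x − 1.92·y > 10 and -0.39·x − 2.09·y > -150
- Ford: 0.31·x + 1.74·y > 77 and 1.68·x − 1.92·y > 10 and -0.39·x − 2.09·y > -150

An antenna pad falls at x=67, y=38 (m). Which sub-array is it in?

0.31·67 + 1.74·38 = 86.890, which is > 77
1.68·67 − 1.92·38 = 39.600, which is > 10
-0.39·67 − 2.09·38 = -105.550, which is > -150
This sign pattern matches Ford.

Ford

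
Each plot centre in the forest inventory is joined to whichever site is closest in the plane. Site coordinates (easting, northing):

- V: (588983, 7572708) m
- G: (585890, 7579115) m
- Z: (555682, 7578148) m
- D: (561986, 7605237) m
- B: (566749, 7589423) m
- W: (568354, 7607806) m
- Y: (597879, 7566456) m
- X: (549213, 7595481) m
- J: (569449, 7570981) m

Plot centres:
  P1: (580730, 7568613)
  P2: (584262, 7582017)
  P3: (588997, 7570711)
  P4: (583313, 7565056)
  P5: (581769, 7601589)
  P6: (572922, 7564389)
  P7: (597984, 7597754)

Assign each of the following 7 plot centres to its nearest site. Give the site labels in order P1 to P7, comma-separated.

P1 → V (d²=84881034.00)
P2 → G (d²=11071988.00)
P3 → V (d²=3988205.00)
P4 → V (d²=90702004.00)
P5 → W (d²=218613314.00)
P6 → J (d²=55516193.00)
P7 → G (d²=493677157.00)

V, G, V, V, W, J, G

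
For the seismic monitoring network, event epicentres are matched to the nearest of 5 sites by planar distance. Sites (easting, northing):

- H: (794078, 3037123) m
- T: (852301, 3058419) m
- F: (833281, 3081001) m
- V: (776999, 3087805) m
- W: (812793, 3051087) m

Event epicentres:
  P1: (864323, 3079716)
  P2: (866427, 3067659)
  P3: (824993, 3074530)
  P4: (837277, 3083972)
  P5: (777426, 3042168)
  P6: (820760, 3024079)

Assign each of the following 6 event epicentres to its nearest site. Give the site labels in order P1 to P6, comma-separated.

P1 → T (d²=598090693.00)
P2 → T (d²=284921476.00)
P3 → F (d²=110564785.00)
P4 → F (d²=24794857.00)
P5 → H (d²=302741129.00)
P6 → W (d²=792905153.00)

T, T, F, F, H, W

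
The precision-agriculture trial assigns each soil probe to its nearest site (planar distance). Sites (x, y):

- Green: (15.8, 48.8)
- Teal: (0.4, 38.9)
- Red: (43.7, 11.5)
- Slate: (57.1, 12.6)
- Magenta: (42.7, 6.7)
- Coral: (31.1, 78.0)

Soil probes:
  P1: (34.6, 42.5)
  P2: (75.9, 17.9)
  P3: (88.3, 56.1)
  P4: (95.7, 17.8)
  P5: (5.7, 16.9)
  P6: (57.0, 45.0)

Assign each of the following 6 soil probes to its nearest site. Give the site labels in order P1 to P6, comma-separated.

P1 → Green (d²=393.13)
P2 → Slate (d²=381.53)
P3 → Slate (d²=2865.69)
P4 → Slate (d²=1517.00)
P5 → Teal (d²=512.09)
P6 → Slate (d²=1049.77)

Green, Slate, Slate, Slate, Teal, Slate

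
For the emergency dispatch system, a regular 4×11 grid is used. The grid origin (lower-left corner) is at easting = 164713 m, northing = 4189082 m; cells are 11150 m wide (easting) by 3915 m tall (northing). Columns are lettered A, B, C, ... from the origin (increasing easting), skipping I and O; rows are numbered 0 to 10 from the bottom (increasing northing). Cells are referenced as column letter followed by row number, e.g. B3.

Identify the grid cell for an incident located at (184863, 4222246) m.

Column index: ⌊(184863 − 164713) / 11150⌋ = ⌊1.807⌋ = 1 → column B
Row offset from origin: ⌊(4222246 − 4189082) / 3915⌋ = ⌊8.471⌋ = 8 → row 8

B8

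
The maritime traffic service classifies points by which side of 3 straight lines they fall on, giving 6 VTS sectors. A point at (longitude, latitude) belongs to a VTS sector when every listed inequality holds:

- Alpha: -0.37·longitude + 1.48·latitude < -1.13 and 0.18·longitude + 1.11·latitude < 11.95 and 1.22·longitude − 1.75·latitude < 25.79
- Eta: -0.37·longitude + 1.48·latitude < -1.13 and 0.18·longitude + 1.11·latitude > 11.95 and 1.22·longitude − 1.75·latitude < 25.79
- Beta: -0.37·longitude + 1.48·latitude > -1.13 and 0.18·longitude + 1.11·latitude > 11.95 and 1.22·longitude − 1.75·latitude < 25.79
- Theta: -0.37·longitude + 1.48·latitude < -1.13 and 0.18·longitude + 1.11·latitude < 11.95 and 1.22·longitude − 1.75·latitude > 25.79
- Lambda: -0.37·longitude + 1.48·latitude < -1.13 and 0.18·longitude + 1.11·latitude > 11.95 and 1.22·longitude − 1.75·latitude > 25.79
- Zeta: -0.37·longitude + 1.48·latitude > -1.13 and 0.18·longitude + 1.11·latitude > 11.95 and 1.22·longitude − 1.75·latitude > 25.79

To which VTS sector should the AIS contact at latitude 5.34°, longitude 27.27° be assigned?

-0.37·27.27 + 1.48·5.34 = -2.187, which is < -1.13
0.18·27.27 + 1.11·5.34 = 10.836, which is < 11.95
1.22·27.27 − 1.75·5.34 = 23.924, which is < 25.79
This sign pattern matches Alpha.

Alpha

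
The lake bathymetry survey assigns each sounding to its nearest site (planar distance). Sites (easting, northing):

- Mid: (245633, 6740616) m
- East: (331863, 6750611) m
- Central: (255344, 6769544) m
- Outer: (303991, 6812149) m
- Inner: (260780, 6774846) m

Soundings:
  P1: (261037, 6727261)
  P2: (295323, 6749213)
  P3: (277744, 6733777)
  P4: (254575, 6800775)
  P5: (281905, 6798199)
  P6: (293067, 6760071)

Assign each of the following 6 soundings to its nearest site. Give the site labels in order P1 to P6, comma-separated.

P1 → Mid (d²=415639241.00)
P2 → East (d²=1337126004.00)
P3 → Mid (d²=1077888242.00)
P4 → Inner (d²=710815066.00)
P5 → Outer (d²=682393896.00)
P6 → Inner (d²=1260750994.00)

Mid, East, Mid, Inner, Outer, Inner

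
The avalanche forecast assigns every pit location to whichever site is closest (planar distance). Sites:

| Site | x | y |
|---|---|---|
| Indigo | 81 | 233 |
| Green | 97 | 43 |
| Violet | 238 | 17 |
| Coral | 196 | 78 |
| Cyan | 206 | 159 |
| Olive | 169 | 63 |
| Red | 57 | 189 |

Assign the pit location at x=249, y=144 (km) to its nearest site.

Cyan

Squared distances to each site:
Indigo: 36145.000; Green: 33305.000; Violet: 16250.000; Coral: 7165.000; Cyan: 2074.000; Olive: 12961.000; Red: 38889.000.
Minimum at Cyan.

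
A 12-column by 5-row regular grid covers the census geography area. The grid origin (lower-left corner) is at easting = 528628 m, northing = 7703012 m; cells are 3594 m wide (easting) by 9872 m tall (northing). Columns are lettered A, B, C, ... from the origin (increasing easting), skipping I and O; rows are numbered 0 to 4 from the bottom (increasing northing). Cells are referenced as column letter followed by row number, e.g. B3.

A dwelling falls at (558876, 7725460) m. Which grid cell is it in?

Column index: ⌊(558876 − 528628) / 3594⌋ = ⌊8.416⌋ = 8 → column J
Row offset from origin: ⌊(7725460 − 7703012) / 9872⌋ = ⌊2.274⌋ = 2 → row 2

J2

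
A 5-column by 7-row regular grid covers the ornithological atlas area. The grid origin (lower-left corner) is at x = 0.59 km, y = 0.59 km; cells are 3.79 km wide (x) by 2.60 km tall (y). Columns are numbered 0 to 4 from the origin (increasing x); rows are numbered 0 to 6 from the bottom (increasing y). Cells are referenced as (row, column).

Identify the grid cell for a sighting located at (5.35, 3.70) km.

(1, 1)

Column index: ⌊(5.35 − 0.59) / 3.79⌋ = ⌊1.256⌋ = 1
Row offset from origin: ⌊(3.70 − 0.59) / 2.60⌋ = ⌊1.196⌋ = 1 → row 1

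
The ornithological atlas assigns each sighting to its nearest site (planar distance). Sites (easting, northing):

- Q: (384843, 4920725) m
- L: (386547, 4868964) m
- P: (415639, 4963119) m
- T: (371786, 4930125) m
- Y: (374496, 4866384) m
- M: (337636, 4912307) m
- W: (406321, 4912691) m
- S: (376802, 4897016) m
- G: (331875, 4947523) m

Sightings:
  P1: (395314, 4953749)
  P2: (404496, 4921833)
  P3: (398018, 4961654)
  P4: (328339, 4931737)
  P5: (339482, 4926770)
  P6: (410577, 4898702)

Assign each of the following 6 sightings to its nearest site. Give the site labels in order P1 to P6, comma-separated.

P1 → P (d²=500902525.00)
P2 → W (d²=86906789.00)
P3 → P (d²=312645866.00)
P4 → G (d²=261701092.00)
P5 → M (d²=212586085.00)
P6 → W (d²=213805657.00)

P, W, P, G, M, W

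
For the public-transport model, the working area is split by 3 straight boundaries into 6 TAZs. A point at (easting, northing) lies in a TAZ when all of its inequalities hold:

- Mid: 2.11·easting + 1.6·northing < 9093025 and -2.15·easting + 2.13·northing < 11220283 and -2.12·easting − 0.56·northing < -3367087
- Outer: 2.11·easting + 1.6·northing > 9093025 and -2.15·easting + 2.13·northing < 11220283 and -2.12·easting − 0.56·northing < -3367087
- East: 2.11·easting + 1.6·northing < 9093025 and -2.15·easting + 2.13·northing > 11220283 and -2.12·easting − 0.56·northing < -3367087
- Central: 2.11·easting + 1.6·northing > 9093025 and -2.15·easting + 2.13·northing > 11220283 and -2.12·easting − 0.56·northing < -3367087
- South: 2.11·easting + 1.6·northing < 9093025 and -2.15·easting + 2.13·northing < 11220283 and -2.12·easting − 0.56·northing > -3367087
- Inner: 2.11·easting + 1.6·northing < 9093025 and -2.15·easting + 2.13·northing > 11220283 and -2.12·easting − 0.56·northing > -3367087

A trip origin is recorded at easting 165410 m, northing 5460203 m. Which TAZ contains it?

East

2.11·165410 + 1.6·5460203 = 9085339.900, which is < 9093025
-2.15·165410 + 2.13·5460203 = 11274600.890, which is > 11220283
-2.12·165410 − 0.56·5460203 = -3408382.880, which is < -3367087
This sign pattern matches East.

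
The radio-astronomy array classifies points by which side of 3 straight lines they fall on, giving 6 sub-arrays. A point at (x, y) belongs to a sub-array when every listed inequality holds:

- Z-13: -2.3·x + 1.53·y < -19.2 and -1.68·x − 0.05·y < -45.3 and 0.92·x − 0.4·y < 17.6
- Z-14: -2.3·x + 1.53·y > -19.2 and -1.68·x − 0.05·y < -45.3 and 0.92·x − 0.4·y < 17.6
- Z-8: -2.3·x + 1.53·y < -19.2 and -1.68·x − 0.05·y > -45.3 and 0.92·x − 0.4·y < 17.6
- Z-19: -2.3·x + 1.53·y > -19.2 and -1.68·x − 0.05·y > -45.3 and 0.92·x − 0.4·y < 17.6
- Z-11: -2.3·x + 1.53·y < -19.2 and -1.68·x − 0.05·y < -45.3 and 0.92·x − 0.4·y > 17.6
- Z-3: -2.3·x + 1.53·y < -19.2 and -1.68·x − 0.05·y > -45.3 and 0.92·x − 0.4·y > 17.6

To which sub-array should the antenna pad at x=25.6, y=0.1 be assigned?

-2.3·25.6 + 1.53·0.1 = -58.727, which is < -19.2
-1.68·25.6 − 0.05·0.1 = -43.013, which is > -45.3
0.92·25.6 − 0.4·0.1 = 23.512, which is > 17.6
This sign pattern matches Z-3.

Z-3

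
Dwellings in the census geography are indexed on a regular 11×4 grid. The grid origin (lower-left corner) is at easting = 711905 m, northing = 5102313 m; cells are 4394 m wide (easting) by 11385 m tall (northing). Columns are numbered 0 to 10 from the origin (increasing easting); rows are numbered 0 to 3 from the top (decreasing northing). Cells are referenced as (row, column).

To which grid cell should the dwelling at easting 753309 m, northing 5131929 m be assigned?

Column index: ⌊(753309 − 711905) / 4394⌋ = ⌊9.423⌋ = 9
Row offset from origin: ⌊(5131929 − 5102313) / 11385⌋ = ⌊2.601⌋ = 2 → row 1 (counted from top)

(1, 9)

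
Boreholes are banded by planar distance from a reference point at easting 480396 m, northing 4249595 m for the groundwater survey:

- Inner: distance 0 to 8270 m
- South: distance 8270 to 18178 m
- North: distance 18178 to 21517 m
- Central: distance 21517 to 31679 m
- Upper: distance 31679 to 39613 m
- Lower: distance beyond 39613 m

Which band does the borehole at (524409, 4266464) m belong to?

Lower

Distance = √((524409−480396)² + (4266464−4249595)²) = √(1937144169.000 + 284563161.000) = 47134.991 m.
39613 ≤ 47134.991 < ∞ → Lower.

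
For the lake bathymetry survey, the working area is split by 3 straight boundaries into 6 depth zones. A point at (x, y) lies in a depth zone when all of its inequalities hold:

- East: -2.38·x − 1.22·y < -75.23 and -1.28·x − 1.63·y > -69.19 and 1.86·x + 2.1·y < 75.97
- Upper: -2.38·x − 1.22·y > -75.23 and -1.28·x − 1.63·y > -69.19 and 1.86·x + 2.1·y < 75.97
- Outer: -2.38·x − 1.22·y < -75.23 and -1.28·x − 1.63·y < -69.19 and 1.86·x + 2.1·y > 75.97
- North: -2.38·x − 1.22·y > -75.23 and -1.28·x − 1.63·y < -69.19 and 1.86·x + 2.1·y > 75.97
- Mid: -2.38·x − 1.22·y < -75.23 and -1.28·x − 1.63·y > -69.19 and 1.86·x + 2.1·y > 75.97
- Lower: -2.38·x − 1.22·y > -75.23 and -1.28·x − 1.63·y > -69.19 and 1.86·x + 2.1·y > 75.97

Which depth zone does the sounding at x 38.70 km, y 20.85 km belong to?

-2.38·38.70 − 1.22·20.85 = -117.543, which is < -75.23
-1.28·38.70 − 1.63·20.85 = -83.522, which is < -69.19
1.86·38.70 + 2.1·20.85 = 115.767, which is > 75.97
This sign pattern matches Outer.

Outer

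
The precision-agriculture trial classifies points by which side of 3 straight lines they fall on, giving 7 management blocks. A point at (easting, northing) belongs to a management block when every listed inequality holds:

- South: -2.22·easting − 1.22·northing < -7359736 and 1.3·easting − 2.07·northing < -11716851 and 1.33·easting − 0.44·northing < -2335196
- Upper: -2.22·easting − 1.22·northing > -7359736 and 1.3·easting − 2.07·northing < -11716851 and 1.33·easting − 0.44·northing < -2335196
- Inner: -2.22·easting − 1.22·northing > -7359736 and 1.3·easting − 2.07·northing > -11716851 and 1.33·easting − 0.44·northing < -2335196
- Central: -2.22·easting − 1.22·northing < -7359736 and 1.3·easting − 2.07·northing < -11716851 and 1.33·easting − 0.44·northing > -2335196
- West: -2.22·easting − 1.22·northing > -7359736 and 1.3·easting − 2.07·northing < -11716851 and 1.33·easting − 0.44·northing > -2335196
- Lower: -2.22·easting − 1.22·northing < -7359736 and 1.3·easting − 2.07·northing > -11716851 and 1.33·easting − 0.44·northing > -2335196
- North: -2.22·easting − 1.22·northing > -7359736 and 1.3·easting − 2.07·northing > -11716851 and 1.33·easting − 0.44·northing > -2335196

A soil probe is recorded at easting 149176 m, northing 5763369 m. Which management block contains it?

-2.22·149176 − 1.22·5763369 = -7362480.900, which is < -7359736
1.3·149176 − 2.07·5763369 = -11736245.030, which is < -11716851
1.33·149176 − 0.44·5763369 = -2337478.280, which is < -2335196
This sign pattern matches South.

South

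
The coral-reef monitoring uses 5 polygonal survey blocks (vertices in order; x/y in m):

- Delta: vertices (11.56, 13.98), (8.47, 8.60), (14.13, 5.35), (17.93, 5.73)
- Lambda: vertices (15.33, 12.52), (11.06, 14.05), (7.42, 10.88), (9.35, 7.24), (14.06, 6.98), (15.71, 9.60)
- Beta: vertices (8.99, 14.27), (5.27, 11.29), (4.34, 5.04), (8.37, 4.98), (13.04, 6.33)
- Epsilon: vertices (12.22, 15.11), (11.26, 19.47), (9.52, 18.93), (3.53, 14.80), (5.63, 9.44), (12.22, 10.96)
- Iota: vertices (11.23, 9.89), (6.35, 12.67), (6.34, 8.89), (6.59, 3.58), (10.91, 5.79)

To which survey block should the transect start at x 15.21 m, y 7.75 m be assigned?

Cast a ray rightward from (15.21, 7.75). For each polygon, the edges (by vertex number in listed order) whose endpoints lie on opposite sides of y = 7.75, where each meets that height, and whether that is right or left of the point:
Delta: 2–3 at x≈9.950 (left), 4–1 at x≈16.370 (right) → 1 crossing.
Lambda: 3–4 at x≈9.080 (left), 5–6 at x≈14.545 (left) → 0 crossings.
Beta: 2–3 at x≈4.743 (left), 5–1 at x≈12.316 (left) → 0 crossings.
Epsilon: no edge straddles that height → 0 crossings.
Iota: 3–4 at x≈6.394 (left), 5–1 at x≈11.063 (left) → 0 crossings.
Only Delta has an odd count, so the point is inside Delta.

Delta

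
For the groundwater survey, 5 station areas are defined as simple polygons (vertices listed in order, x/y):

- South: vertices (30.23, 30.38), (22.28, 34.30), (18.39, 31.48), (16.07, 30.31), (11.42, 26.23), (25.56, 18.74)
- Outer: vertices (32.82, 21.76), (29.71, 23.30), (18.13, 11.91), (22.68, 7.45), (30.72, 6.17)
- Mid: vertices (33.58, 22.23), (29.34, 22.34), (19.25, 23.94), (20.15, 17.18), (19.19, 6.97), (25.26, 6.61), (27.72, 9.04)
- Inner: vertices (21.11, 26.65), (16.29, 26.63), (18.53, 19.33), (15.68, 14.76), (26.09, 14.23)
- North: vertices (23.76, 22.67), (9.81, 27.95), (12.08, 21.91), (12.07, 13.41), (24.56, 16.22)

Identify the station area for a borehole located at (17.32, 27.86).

Cast a ray rightward from (17.32, 27.86). For each polygon, the edges (by vertex number in listed order) whose endpoints lie on opposite sides of y = 27.86, where each meets that height, and whether that is right or left of the point:
South: 4–5 at x≈13.278 (left), 6–1 at x≈29.219 (right) → 1 crossing.
Outer: no edge straddles that height → 0 crossings.
Mid: no edge straddles that height → 0 crossings.
Inner: no edge straddles that height → 0 crossings.
North: 1–2 at x≈10.048 (left), 2–3 at x≈9.844 (left) → 0 crossings.
Only South has an odd count, so the point is inside South.

South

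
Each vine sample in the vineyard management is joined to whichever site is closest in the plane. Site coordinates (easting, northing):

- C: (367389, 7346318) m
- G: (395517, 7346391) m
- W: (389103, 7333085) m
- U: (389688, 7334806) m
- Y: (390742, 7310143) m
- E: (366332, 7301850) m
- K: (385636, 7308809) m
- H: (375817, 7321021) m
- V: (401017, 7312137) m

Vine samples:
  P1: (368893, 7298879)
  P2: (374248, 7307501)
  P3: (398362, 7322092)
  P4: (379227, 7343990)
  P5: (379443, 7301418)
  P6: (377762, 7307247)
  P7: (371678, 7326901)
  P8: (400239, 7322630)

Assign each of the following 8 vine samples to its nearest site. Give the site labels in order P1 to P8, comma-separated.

E, E, V, C, K, K, H, V

P1 → E (d²=15385562.00)
P2 → E (d²=94596857.00)
P3 → V (d²=106151050.00)
P4 → C (d²=145557828.00)
P5 → K (d²=92980130.00)
P6 → K (d²=64439720.00)
P7 → H (d²=51705721.00)
P8 → V (d²=110708333.00)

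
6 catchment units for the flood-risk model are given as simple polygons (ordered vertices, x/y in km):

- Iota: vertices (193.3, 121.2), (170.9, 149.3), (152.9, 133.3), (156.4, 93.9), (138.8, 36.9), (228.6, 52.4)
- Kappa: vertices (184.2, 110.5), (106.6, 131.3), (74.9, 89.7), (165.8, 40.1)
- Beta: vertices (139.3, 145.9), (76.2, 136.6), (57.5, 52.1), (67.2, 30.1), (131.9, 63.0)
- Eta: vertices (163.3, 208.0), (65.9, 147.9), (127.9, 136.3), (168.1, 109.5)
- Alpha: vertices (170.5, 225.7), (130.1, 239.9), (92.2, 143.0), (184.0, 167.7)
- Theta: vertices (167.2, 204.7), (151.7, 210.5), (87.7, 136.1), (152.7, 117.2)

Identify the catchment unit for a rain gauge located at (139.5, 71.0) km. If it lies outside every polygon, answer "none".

Cast a ray rightward from (139.5, 71.0). For each polygon, the edges (by vertex number in listed order) whose endpoints lie on opposite sides of y = 71.0, where each meets that height, and whether that is right or left of the point:
Iota: 4–5 at x≈149.33 (right), 6–1 at x≈219.06 (right) → 2 crossings.
Kappa: 3–4 at x≈109.17 (left), 4–1 at x≈173.88 (right) → 1 crossing.
Beta: 2–3 at x≈61.68 (left), 5–1 at x≈132.61 (left) → 0 crossings.
Eta: no edge straddles that height → 0 crossings.
Alpha: no edge straddles that height → 0 crossings.
Theta: no edge straddles that height → 0 crossings.
Only Kappa has an odd count, so the point is inside Kappa.

Kappa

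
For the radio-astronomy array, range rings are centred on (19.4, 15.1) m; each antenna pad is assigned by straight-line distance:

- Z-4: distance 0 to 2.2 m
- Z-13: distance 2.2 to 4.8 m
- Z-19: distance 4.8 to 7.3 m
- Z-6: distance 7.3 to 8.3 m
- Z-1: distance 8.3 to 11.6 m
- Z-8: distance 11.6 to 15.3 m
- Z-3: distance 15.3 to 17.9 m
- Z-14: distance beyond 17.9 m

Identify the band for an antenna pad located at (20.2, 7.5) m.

Distance = √((20.2−19.4)² + (7.5−15.1)²) = √(0.640 + 57.760) = 7.642 m.
7.3 ≤ 7.642 < 8.3 → Z-6.

Z-6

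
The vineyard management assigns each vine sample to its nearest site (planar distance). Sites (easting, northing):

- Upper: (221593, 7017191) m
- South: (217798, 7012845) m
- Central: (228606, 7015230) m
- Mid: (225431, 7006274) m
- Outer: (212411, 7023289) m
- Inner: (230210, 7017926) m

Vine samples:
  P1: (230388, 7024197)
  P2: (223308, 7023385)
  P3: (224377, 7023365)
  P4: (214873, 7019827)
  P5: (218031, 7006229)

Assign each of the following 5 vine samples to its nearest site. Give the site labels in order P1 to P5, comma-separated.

P1 → Inner (d²=39357125.00)
P2 → Upper (d²=41306861.00)
P3 → Upper (d²=45868932.00)
P4 → Outer (d²=18046888.00)
P5 → South (d²=43825745.00)

Inner, Upper, Upper, Outer, South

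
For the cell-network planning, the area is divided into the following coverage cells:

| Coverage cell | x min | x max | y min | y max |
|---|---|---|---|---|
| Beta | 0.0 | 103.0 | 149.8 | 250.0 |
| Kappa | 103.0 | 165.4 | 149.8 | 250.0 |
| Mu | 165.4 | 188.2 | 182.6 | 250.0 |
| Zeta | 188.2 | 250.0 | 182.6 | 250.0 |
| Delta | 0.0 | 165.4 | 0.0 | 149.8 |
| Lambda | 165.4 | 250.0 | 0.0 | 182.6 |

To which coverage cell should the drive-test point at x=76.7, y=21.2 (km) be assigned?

Delta

The point has x = 76.7 and y = 21.2.
Only Delta satisfies 0.0 ≤ x ≤ 165.4 and 0.0 ≤ y ≤ 149.8.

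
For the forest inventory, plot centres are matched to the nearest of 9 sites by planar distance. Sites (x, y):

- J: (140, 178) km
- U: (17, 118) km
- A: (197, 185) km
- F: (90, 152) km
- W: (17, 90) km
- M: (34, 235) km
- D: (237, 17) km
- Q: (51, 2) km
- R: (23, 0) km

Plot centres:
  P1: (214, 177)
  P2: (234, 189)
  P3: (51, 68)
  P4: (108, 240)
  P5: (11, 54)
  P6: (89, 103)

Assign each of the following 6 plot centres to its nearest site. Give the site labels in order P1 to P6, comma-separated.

A, A, W, J, W, F

P1 → A (d²=353.00)
P2 → A (d²=1385.00)
P3 → W (d²=1640.00)
P4 → J (d²=4868.00)
P5 → W (d²=1332.00)
P6 → F (d²=2402.00)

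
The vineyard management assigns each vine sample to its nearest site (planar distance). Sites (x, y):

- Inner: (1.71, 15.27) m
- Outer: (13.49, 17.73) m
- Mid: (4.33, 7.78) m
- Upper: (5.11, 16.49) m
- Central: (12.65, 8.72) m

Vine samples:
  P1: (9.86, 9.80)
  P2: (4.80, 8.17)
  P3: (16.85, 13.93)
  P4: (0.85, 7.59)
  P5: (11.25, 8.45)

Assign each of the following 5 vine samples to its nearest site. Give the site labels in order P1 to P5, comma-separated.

Central, Mid, Outer, Mid, Central

P1 → Central (d²=8.95)
P2 → Mid (d²=0.37)
P3 → Outer (d²=25.73)
P4 → Mid (d²=12.15)
P5 → Central (d²=2.03)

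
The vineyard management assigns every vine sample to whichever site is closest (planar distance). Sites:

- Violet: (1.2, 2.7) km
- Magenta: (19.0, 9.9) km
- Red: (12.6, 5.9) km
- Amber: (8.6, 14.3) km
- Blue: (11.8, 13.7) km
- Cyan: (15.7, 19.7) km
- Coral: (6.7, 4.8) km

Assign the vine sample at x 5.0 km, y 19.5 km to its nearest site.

Amber

Squared distances to each site:
Violet: 296.680; Magenta: 288.160; Red: 242.720; Amber: 40.000; Blue: 79.880; Cyan: 114.530; Coral: 218.980.
Minimum at Amber.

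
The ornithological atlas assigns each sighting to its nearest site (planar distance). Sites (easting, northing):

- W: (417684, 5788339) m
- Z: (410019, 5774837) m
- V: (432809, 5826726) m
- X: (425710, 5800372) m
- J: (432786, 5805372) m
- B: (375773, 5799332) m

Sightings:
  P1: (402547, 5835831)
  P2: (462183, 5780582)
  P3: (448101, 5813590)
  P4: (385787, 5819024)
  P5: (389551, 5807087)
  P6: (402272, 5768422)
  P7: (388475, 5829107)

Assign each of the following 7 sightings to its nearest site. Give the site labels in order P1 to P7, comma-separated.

V, J, J, B, B, Z, B

P1 → V (d²=998689669.00)
P2 → J (d²=1478727709.00)
P3 → J (d²=302084749.00)
P4 → B (d²=488055060.00)
P5 → B (d²=249973309.00)
P6 → Z (d²=101168234.00)
P7 → B (d²=1047891429.00)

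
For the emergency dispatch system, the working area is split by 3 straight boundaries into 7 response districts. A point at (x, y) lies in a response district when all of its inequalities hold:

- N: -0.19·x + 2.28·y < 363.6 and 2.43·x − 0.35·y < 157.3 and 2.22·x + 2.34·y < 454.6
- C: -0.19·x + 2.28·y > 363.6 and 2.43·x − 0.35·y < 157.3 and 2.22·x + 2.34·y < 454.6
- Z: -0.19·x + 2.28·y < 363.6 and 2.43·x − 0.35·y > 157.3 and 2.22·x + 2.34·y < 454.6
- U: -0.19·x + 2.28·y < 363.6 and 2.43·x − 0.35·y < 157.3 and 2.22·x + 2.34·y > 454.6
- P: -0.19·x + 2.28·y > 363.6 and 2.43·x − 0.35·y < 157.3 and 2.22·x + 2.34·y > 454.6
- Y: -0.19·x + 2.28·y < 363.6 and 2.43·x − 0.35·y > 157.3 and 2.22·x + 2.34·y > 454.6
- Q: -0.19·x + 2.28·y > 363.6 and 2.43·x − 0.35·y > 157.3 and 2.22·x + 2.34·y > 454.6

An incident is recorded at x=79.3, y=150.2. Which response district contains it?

-0.19·79.3 + 2.28·150.2 = 327.389, which is < 363.6
2.43·79.3 − 0.35·150.2 = 140.129, which is < 157.3
2.22·79.3 + 2.34·150.2 = 527.514, which is > 454.6
This sign pattern matches U.

U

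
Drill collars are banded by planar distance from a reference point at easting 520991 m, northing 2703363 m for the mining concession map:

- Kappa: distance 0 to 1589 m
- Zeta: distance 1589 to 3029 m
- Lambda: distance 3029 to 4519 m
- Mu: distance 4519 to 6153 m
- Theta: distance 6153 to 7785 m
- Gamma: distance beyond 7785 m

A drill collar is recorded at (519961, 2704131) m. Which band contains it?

Kappa

Distance = √((519961−520991)² + (2704131−2703363)²) = √(1060900.000 + 589824.000) = 1284.805 m.
0 ≤ 1284.805 < 1589 → Kappa.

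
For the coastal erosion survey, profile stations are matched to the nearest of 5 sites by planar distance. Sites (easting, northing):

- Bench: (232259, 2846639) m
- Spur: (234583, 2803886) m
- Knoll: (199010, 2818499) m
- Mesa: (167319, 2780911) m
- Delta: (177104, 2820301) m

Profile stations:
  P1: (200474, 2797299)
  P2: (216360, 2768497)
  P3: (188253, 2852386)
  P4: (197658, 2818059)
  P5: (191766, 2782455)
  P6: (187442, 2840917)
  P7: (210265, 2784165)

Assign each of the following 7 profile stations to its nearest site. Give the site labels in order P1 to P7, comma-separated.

P1 → Knoll (d²=451583296.00)
P2 → Spur (d²=1584459050.00)
P3 → Delta (d²=1153747426.00)
P4 → Knoll (d²=2021504.00)
P5 → Mesa (d²=600039745.00)
P6 → Delta (d²=531893700.00)
P7 → Spur (d²=980282965.00)

Knoll, Spur, Delta, Knoll, Mesa, Delta, Spur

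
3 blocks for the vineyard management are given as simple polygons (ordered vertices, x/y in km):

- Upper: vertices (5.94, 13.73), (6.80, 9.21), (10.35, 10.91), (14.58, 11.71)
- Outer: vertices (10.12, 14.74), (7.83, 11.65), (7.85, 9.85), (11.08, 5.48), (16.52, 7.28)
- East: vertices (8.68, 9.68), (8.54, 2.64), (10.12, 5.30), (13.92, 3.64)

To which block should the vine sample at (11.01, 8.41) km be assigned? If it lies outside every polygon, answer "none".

Cast a ray rightward from (11.01, 8.41). For each polygon, the edges (by vertex number in listed order) whose endpoints lie on opposite sides of y = 8.41, where each meets that height, and whether that is right or left of the point:
Upper: no edge straddles that height → 0 crossings.
Outer: 3–4 at x≈8.914 (left), 5–1 at x≈15.551 (right) → 1 crossing.
East: 1–2 at x≈8.655 (left), 4–1 at x≈9.782 (left) → 0 crossings.
Only Outer has an odd count, so the point is inside Outer.

Outer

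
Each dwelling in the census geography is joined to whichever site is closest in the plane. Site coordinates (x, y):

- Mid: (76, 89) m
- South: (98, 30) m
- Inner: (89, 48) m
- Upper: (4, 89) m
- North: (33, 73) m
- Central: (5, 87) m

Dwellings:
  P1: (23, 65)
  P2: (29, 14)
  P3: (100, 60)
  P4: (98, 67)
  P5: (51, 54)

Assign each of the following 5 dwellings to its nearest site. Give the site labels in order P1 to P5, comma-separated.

P1 → North (d²=164.00)
P2 → North (d²=3497.00)
P3 → Inner (d²=265.00)
P4 → Inner (d²=442.00)
P5 → North (d²=685.00)

North, North, Inner, Inner, North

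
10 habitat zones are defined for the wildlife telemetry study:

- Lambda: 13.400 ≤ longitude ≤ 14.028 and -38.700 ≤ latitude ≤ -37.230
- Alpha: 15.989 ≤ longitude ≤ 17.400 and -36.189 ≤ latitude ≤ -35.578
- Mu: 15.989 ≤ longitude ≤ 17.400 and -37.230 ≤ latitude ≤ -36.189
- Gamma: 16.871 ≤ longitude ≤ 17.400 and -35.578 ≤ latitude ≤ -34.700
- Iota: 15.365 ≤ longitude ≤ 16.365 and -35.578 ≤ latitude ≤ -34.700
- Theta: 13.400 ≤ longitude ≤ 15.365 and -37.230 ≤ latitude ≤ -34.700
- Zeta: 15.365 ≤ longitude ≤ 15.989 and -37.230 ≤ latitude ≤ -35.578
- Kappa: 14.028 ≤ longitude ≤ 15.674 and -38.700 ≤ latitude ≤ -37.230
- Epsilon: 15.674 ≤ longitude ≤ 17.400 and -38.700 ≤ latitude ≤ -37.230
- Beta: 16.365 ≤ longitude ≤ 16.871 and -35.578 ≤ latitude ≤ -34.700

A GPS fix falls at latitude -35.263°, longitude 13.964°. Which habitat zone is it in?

Theta

The point has longitude = 13.964 and latitude = -35.263.
Only Theta satisfies 13.400 ≤ longitude ≤ 15.365 and -37.230 ≤ latitude ≤ -34.700.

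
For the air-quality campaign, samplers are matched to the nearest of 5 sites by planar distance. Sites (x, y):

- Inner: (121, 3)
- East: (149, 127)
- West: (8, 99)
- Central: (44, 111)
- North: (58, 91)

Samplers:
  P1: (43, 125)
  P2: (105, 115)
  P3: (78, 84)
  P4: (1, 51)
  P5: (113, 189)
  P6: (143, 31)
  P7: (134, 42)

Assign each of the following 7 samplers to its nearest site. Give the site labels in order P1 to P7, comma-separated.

P1 → Central (d²=197.00)
P2 → East (d²=2080.00)
P3 → North (d²=449.00)
P4 → West (d²=2353.00)
P5 → East (d²=5140.00)
P6 → Inner (d²=1268.00)
P7 → Inner (d²=1690.00)

Central, East, North, West, East, Inner, Inner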